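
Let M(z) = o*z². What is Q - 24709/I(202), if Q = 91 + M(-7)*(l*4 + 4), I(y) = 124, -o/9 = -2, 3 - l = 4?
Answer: -13425/124 ≈ -108.27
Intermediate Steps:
l = -1 (l = 3 - 1*4 = 3 - 4 = -1)
o = 18 (o = -9*(-2) = 18)
M(z) = 18*z²
Q = 91 (Q = 91 + (18*(-7)²)*(-1*4 + 4) = 91 + (18*49)*(-4 + 4) = 91 + 882*0 = 91 + 0 = 91)
Q - 24709/I(202) = 91 - 24709/124 = -13425/124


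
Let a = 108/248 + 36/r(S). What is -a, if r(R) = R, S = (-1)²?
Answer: -2259/62 ≈ -36.435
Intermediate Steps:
S = 1
a = 2259/62 (a = 108/248 + 36/1 = 108*(1/248) + 36*1 = 27/62 + 36 = 2259/62 ≈ 36.435)
-a = -1*2259/62 = -2259/62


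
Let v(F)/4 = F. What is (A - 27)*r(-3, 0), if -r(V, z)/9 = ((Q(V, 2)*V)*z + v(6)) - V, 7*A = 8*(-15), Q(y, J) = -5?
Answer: 75087/7 ≈ 10727.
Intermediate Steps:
A = -120/7 (A = (8*(-15))/7 = (1/7)*(-120) = -120/7 ≈ -17.143)
v(F) = 4*F
r(V, z) = -216 + 9*V + 45*V*z (r(V, z) = -9*(((-5*V)*z + 4*6) - V) = -9*((-5*V*z + 24) - V) = -9*((24 - 5*V*z) - V) = -9*(24 - V - 5*V*z) = -216 + 9*V + 45*V*z)
(A - 27)*r(-3, 0) = (-120/7 - 27)*(-216 + 9*(-3) + 45*(-3)*0) = -309*(-216 - 27 + 0)/7 = -309/7*(-243) = 75087/7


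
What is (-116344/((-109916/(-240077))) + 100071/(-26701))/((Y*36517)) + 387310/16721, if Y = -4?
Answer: 44626671662227921671/1792032082724006812 ≈ 24.903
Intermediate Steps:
(-116344/((-109916/(-240077))) + 100071/(-26701))/((Y*36517)) + 387310/16721 = (-116344/((-109916/(-240077))) + 100071/(-26701))/((-4*36517)) + 387310/16721 = (-116344/((-109916*(-1/240077))) + 100071*(-1/26701))/(-146068) + 387310*(1/16721) = (-116344/109916/240077 - 100071/26701)*(-1/146068) + 387310/16721 = (-116344*240077/109916 - 100071/26701)*(-1/146068) + 387310/16721 = (-6982879622/27479 - 100071/26701)*(-1/146068) + 387310/16721 = -186452618638031/733716779*(-1/146068) + 387310/16721 = 186452618638031/107172542474972 + 387310/16721 = 44626671662227921671/1792032082724006812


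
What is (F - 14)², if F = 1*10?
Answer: 16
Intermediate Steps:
F = 10
(F - 14)² = (10 - 14)² = (-4)² = 16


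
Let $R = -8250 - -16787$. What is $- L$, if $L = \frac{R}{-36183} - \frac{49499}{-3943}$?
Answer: $- \frac{1757360926}{142669569} \approx -12.318$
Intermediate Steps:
$R = 8537$ ($R = -8250 + 16787 = 8537$)
$L = \frac{1757360926}{142669569}$ ($L = \frac{8537}{-36183} - \frac{49499}{-3943} = 8537 \left(- \frac{1}{36183}\right) - - \frac{49499}{3943} = - \frac{8537}{36183} + \frac{49499}{3943} = \frac{1757360926}{142669569} \approx 12.318$)
$- L = \left(-1\right) \frac{1757360926}{142669569} = - \frac{1757360926}{142669569}$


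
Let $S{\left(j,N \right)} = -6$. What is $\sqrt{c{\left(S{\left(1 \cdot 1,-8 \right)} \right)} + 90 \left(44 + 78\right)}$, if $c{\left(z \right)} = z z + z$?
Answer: $\sqrt{11010} \approx 104.93$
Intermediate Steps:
$c{\left(z \right)} = z + z^{2}$ ($c{\left(z \right)} = z^{2} + z = z + z^{2}$)
$\sqrt{c{\left(S{\left(1 \cdot 1,-8 \right)} \right)} + 90 \left(44 + 78\right)} = \sqrt{- 6 \left(1 - 6\right) + 90 \left(44 + 78\right)} = \sqrt{\left(-6\right) \left(-5\right) + 90 \cdot 122} = \sqrt{30 + 10980} = \sqrt{11010}$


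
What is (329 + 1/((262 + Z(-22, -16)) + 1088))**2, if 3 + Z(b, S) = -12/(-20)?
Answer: 4914233275249/45400644 ≈ 1.0824e+5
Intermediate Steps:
Z(b, S) = -12/5 (Z(b, S) = -3 - 12/(-20) = -3 - 12*(-1/20) = -3 + 3/5 = -12/5)
(329 + 1/((262 + Z(-22, -16)) + 1088))**2 = (329 + 1/((262 - 12/5) + 1088))**2 = (329 + 1/(1298/5 + 1088))**2 = (329 + 1/(6738/5))**2 = (329 + 5/6738)**2 = (2216807/6738)**2 = 4914233275249/45400644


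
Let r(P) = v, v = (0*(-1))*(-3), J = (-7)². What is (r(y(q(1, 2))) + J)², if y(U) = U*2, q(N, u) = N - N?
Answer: 2401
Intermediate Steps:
q(N, u) = 0
J = 49
y(U) = 2*U
v = 0 (v = 0*(-3) = 0)
r(P) = 0
(r(y(q(1, 2))) + J)² = (0 + 49)² = 49² = 2401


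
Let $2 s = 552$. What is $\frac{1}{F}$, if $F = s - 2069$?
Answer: $- \frac{1}{1793} \approx -0.00055772$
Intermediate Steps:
$s = 276$ ($s = \frac{1}{2} \cdot 552 = 276$)
$F = -1793$ ($F = 276 - 2069 = -1793$)
$\frac{1}{F} = \frac{1}{-1793} = - \frac{1}{1793}$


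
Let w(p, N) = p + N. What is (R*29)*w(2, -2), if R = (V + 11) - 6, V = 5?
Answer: 0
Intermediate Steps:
w(p, N) = N + p
R = 10 (R = (5 + 11) - 6 = 16 - 6 = 10)
(R*29)*w(2, -2) = (10*29)*(-2 + 2) = 290*0 = 0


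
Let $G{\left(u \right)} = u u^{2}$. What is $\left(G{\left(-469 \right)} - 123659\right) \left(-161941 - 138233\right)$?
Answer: $31003582054032$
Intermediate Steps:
$G{\left(u \right)} = u^{3}$
$\left(G{\left(-469 \right)} - 123659\right) \left(-161941 - 138233\right) = \left(\left(-469\right)^{3} - 123659\right) \left(-161941 - 138233\right) = \left(-103161709 - 123659\right) \left(-300174\right) = \left(-103285368\right) \left(-300174\right) = 31003582054032$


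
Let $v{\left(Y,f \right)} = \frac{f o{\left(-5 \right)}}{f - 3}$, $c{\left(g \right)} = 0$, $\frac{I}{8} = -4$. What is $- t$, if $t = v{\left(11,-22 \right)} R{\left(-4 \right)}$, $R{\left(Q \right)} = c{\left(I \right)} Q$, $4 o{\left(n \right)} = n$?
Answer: $0$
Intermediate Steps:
$I = -32$ ($I = 8 \left(-4\right) = -32$)
$o{\left(n \right)} = \frac{n}{4}$
$v{\left(Y,f \right)} = - \frac{5 f}{4 \left(-3 + f\right)}$ ($v{\left(Y,f \right)} = \frac{f \frac{1}{4} \left(-5\right)}{f - 3} = \frac{f \left(- \frac{5}{4}\right)}{-3 + f} = \frac{\left(- \frac{5}{4}\right) f}{-3 + f} = - \frac{5 f}{4 \left(-3 + f\right)}$)
$R{\left(Q \right)} = 0$ ($R{\left(Q \right)} = 0 Q = 0$)
$t = 0$ ($t = \left(-5\right) \left(-22\right) \frac{1}{-12 + 4 \left(-22\right)} 0 = \left(-5\right) \left(-22\right) \frac{1}{-12 - 88} \cdot 0 = \left(-5\right) \left(-22\right) \frac{1}{-100} \cdot 0 = \left(-5\right) \left(-22\right) \left(- \frac{1}{100}\right) 0 = \left(- \frac{11}{10}\right) 0 = 0$)
$- t = \left(-1\right) 0 = 0$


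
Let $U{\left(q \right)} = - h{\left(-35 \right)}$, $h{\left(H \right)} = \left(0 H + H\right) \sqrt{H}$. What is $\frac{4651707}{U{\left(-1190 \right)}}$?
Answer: $- \frac{4651707 i \sqrt{35}}{1225} \approx - 22465.0 i$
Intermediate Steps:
$h{\left(H \right)} = H^{\frac{3}{2}}$ ($h{\left(H \right)} = \left(0 + H\right) \sqrt{H} = H \sqrt{H} = H^{\frac{3}{2}}$)
$U{\left(q \right)} = 35 i \sqrt{35}$ ($U{\left(q \right)} = - \left(-35\right)^{\frac{3}{2}} = - \left(-35\right) i \sqrt{35} = 35 i \sqrt{35}$)
$\frac{4651707}{U{\left(-1190 \right)}} = \frac{4651707}{35 i \sqrt{35}} = 4651707 \left(- \frac{i \sqrt{35}}{1225}\right) = - \frac{4651707 i \sqrt{35}}{1225}$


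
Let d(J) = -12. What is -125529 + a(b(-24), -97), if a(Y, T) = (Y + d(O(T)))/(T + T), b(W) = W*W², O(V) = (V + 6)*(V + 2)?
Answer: -12169395/97 ≈ -1.2546e+5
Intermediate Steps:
O(V) = (2 + V)*(6 + V) (O(V) = (6 + V)*(2 + V) = (2 + V)*(6 + V))
b(W) = W³
a(Y, T) = (-12 + Y)/(2*T) (a(Y, T) = (Y - 12)/(T + T) = (-12 + Y)/((2*T)) = (-12 + Y)*(1/(2*T)) = (-12 + Y)/(2*T))
-125529 + a(b(-24), -97) = -125529 + (½)*(-12 + (-24)³)/(-97) = -125529 + (½)*(-1/97)*(-12 - 13824) = -125529 + (½)*(-1/97)*(-13836) = -125529 + 6918/97 = -12169395/97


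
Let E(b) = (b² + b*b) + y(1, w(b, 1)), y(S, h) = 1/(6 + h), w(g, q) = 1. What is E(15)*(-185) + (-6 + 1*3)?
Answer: -582956/7 ≈ -83279.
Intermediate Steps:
E(b) = ⅐ + 2*b² (E(b) = (b² + b*b) + 1/(6 + 1) = (b² + b²) + 1/7 = 2*b² + ⅐ = ⅐ + 2*b²)
E(15)*(-185) + (-6 + 1*3) = (⅐ + 2*15²)*(-185) + (-6 + 1*3) = (⅐ + 2*225)*(-185) + (-6 + 3) = (⅐ + 450)*(-185) - 3 = (3151/7)*(-185) - 3 = -582935/7 - 3 = -582956/7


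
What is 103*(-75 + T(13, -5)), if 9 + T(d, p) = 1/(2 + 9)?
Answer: -95069/11 ≈ -8642.6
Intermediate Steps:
T(d, p) = -98/11 (T(d, p) = -9 + 1/(2 + 9) = -9 + 1/11 = -98/11)
103*(-75 + T(13, -5)) = 103*(-75 - 98/11) = 103*(-923/11) = -95069/11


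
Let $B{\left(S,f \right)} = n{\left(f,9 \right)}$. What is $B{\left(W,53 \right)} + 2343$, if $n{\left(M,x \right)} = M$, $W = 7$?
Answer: $2396$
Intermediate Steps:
$B{\left(S,f \right)} = f$
$B{\left(W,53 \right)} + 2343 = 53 + 2343 = 2396$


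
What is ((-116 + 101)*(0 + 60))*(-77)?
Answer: 69300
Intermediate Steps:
((-116 + 101)*(0 + 60))*(-77) = -15*60*(-77) = -900*(-77) = 69300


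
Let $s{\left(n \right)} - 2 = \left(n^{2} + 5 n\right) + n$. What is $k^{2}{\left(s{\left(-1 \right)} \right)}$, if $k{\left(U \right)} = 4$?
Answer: $16$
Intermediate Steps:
$s{\left(n \right)} = 2 + n^{2} + 6 n$ ($s{\left(n \right)} = 2 + \left(\left(n^{2} + 5 n\right) + n\right) = 2 + \left(n^{2} + 6 n\right) = 2 + n^{2} + 6 n$)
$k^{2}{\left(s{\left(-1 \right)} \right)} = 4^{2} = 16$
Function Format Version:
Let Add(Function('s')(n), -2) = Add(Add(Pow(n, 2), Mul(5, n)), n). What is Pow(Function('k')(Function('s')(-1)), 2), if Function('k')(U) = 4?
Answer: 16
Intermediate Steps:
Function('s')(n) = Add(2, Pow(n, 2), Mul(6, n)) (Function('s')(n) = Add(2, Add(Add(Pow(n, 2), Mul(5, n)), n)) = Add(2, Add(Pow(n, 2), Mul(6, n))) = Add(2, Pow(n, 2), Mul(6, n)))
Pow(Function('k')(Function('s')(-1)), 2) = Pow(4, 2) = 16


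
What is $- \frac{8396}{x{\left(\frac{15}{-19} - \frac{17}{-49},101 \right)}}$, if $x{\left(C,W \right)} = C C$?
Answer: $- \frac{1819331339}{42436} \approx -42872.0$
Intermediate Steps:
$x{\left(C,W \right)} = C^{2}$
$- \frac{8396}{x{\left(\frac{15}{-19} - \frac{17}{-49},101 \right)}} = - \frac{8396}{\left(\frac{15}{-19} - \frac{17}{-49}\right)^{2}} = - \frac{8396}{\left(15 \left(- \frac{1}{19}\right) - - \frac{17}{49}\right)^{2}} = - \frac{8396}{\left(- \frac{15}{19} + \frac{17}{49}\right)^{2}} = - \frac{8396}{\left(- \frac{412}{931}\right)^{2}} = - \frac{8396}{\frac{169744}{866761}} = \left(-8396\right) \frac{866761}{169744} = - \frac{1819331339}{42436}$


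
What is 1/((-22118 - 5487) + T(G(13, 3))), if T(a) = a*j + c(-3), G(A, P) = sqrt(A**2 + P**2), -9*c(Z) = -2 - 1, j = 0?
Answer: -3/82814 ≈ -3.6226e-5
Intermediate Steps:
c(Z) = 1/3 (c(Z) = -(-2 - 1)/9 = -1/9*(-3) = 1/3)
T(a) = 1/3 (T(a) = a*0 + 1/3 = 0 + 1/3 = 1/3)
1/((-22118 - 5487) + T(G(13, 3))) = 1/((-22118 - 5487) + 1/3) = 1/(-27605 + 1/3) = 1/(-82814/3) = -3/82814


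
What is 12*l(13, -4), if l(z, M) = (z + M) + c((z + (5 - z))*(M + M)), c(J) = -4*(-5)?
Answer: 348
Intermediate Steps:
c(J) = 20
l(z, M) = 20 + M + z (l(z, M) = (z + M) + 20 = (M + z) + 20 = 20 + M + z)
12*l(13, -4) = 12*(20 - 4 + 13) = 12*29 = 348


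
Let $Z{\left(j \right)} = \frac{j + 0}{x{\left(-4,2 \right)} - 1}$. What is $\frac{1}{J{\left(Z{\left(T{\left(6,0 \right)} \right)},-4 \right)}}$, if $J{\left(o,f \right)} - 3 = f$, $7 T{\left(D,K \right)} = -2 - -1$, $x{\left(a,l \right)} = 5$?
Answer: $-1$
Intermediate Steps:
$T{\left(D,K \right)} = - \frac{1}{7}$ ($T{\left(D,K \right)} = \frac{-2 - -1}{7} = \frac{-2 + 1}{7} = \frac{1}{7} \left(-1\right) = - \frac{1}{7}$)
$Z{\left(j \right)} = \frac{j}{4}$ ($Z{\left(j \right)} = \frac{j + 0}{5 - 1} = \frac{j}{4}$)
$J{\left(o,f \right)} = 3 + f$
$\frac{1}{J{\left(Z{\left(T{\left(6,0 \right)} \right)},-4 \right)}} = \frac{1}{3 - 4} = \frac{1}{-1} = -1$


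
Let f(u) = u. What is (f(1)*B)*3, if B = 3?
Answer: 9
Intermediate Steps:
(f(1)*B)*3 = (1*3)*3 = 3*3 = 9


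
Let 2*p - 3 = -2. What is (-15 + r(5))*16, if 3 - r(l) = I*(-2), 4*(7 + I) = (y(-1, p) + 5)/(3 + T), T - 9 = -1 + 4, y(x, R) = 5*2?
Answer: -408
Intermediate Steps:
p = 1/2 (p = 3/2 + (1/2)*(-2) = 3/2 - 1 = 1/2 ≈ 0.50000)
y(x, R) = 10
T = 12 (T = 9 + (-1 + 4) = 9 + 3 = 12)
I = -27/4 (I = -7 + ((10 + 5)/(3 + 12))/4 = -7 + (15/15)/4 = -7 + (15*(1/15))/4 = -7 + (1/4)*1 = -7 + 1/4 = -27/4 ≈ -6.7500)
r(l) = -21/2 (r(l) = 3 - (-27)*(-2)/4 = 3 - 1*27/2 = 3 - 27/2 = -21/2)
(-15 + r(5))*16 = (-15 - 21/2)*16 = -51/2*16 = -408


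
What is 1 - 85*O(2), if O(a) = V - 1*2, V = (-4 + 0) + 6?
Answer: 1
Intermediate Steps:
V = 2 (V = -4 + 6 = 2)
O(a) = 0 (O(a) = 2 - 1*2 = 2 - 2 = 0)
1 - 85*O(2) = 1 - 85*0 = 1 + 0 = 1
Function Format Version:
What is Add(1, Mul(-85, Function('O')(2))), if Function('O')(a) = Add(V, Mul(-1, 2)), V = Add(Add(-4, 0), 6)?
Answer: 1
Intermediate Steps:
V = 2 (V = Add(-4, 6) = 2)
Function('O')(a) = 0 (Function('O')(a) = Add(2, Mul(-1, 2)) = Add(2, -2) = 0)
Add(1, Mul(-85, Function('O')(2))) = Add(1, Mul(-85, 0)) = Add(1, 0) = 1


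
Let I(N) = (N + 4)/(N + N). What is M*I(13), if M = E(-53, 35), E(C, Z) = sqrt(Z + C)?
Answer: 51*I*sqrt(2)/26 ≈ 2.774*I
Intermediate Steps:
E(C, Z) = sqrt(C + Z)
I(N) = (4 + N)/(2*N) (I(N) = (4 + N)/((2*N)) = (4 + N)*(1/(2*N)) = (4 + N)/(2*N))
M = 3*I*sqrt(2) (M = sqrt(-53 + 35) = sqrt(-18) = 3*I*sqrt(2) ≈ 4.2426*I)
M*I(13) = (3*I*sqrt(2))*((1/2)*(4 + 13)/13) = (3*I*sqrt(2))*((1/2)*(1/13)*17) = (3*I*sqrt(2))*(17/26) = 51*I*sqrt(2)/26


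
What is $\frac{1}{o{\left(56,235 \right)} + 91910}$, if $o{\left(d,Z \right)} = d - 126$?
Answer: $\frac{1}{91840} \approx 1.0888 \cdot 10^{-5}$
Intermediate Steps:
$o{\left(d,Z \right)} = -126 + d$ ($o{\left(d,Z \right)} = d - 126 = -126 + d$)
$\frac{1}{o{\left(56,235 \right)} + 91910} = \frac{1}{\left(-126 + 56\right) + 91910} = \frac{1}{-70 + 91910} = \frac{1}{91840}$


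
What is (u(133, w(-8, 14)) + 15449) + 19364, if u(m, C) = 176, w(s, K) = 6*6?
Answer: 34989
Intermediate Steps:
w(s, K) = 36
(u(133, w(-8, 14)) + 15449) + 19364 = (176 + 15449) + 19364 = 15625 + 19364 = 34989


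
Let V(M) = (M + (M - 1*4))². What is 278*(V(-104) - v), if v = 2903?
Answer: 11687398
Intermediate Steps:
V(M) = (-4 + 2*M)² (V(M) = (M + (M - 4))² = (M + (-4 + M))² = (-4 + 2*M)²)
278*(V(-104) - v) = 278*(4*(-2 - 104)² - 1*2903) = 278*(4*(-106)² - 2903) = 278*(4*11236 - 2903) = 278*(44944 - 2903) = 278*42041 = 11687398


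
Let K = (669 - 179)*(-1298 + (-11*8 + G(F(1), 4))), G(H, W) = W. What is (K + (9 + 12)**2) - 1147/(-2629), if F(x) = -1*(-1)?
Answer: -1779145684/2629 ≈ -6.7674e+5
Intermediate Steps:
F(x) = 1
K = -677180 (K = (669 - 179)*(-1298 + (-11*8 + 4)) = 490*(-1298 + (-88 + 4)) = 490*(-1298 - 84) = 490*(-1382) = -677180)
(K + (9 + 12)**2) - 1147/(-2629) = (-677180 + (9 + 12)**2) - 1147/(-2629) = (-677180 + 21**2) - 1147*(-1/2629) = (-677180 + 441) + 1147/2629 = -676739 + 1147/2629 = -1779145684/2629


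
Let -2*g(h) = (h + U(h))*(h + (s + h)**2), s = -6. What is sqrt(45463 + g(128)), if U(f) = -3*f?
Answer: sqrt(1966999) ≈ 1402.5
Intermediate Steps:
g(h) = h*(h + (-6 + h)**2) (g(h) = -(h - 3*h)*(h + (-6 + h)**2)/2 = -(-2*h)*(h + (-6 + h)**2)/2 = -(-1)*h*(h + (-6 + h)**2) = h*(h + (-6 + h)**2))
sqrt(45463 + g(128)) = sqrt(45463 + 128*(128 + (-6 + 128)**2)) = sqrt(45463 + 128*(128 + 122**2)) = sqrt(45463 + 128*(128 + 14884)) = sqrt(45463 + 128*15012) = sqrt(45463 + 1921536) = sqrt(1966999)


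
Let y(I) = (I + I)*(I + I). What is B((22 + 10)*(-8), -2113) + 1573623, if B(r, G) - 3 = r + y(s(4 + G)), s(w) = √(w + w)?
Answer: 1556498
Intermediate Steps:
s(w) = √2*√w (s(w) = √(2*w) = √2*√w)
y(I) = 4*I² (y(I) = (2*I)*(2*I) = 4*I²)
B(r, G) = 35 + r + 8*G (B(r, G) = 3 + (r + 4*(√2*√(4 + G))²) = 3 + (r + 4*(8 + 2*G)) = 3 + (r + (32 + 8*G)) = 3 + (32 + r + 8*G) = 35 + r + 8*G)
B((22 + 10)*(-8), -2113) + 1573623 = (35 + (22 + 10)*(-8) + 8*(-2113)) + 1573623 = (35 + 32*(-8) - 16904) + 1573623 = (35 - 256 - 16904) + 1573623 = -17125 + 1573623 = 1556498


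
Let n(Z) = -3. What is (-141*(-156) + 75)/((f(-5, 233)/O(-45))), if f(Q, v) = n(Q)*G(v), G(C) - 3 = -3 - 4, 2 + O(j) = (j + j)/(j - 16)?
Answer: -58856/61 ≈ -964.85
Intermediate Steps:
O(j) = -2 + 2*j/(-16 + j) (O(j) = -2 + (j + j)/(j - 16) = -2 + (2*j)/(-16 + j) = -2 + 2*j/(-16 + j))
G(C) = -4 (G(C) = 3 + (-3 - 4) = 3 - 7 = -4)
f(Q, v) = 12 (f(Q, v) = -3*(-4) = 12)
(-141*(-156) + 75)/((f(-5, 233)/O(-45))) = (-141*(-156) + 75)/((12/((32/(-16 - 45))))) = (21996 + 75)/((12/((32/(-61))))) = 22071/((12/((32*(-1/61))))) = 22071/((12/(-32/61))) = 22071/((12*(-61/32))) = 22071/(-183/8) = 22071*(-8/183) = -58856/61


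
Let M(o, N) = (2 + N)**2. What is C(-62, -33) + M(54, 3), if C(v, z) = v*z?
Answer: 2071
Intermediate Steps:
C(-62, -33) + M(54, 3) = -62*(-33) + (2 + 3)**2 = 2046 + 5**2 = 2046 + 25 = 2071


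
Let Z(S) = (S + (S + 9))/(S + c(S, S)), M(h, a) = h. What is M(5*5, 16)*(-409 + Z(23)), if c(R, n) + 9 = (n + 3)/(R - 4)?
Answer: -2959575/292 ≈ -10136.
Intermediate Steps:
c(R, n) = -9 + (3 + n)/(-4 + R) (c(R, n) = -9 + (n + 3)/(R - 4) = -9 + (3 + n)/(-4 + R))
Z(S) = (9 + 2*S)/(S + (39 - 8*S)/(-4 + S)) (Z(S) = (S + (S + 9))/(S + (39 + S - 9*S)/(-4 + S)) = (S + (9 + S))/(S + (39 - 8*S)/(-4 + S)) = (9 + 2*S)/(S + (39 - 8*S)/(-4 + S)))
M(5*5, 16)*(-409 + Z(23)) = (5*5)*(-409 + (-36 + 23 + 2*23²)/(39 + 23² - 12*23)) = 25*(-409 + (-36 + 23 + 2*529)/(39 + 529 - 276)) = 25*(-409 + (-36 + 23 + 1058)/292) = 25*(-409 + (1/292)*1045) = 25*(-409 + 1045/292) = 25*(-118383/292) = -2959575/292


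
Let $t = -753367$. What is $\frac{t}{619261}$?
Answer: $- \frac{753367}{619261} \approx -1.2166$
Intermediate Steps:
$\frac{t}{619261} = - \frac{753367}{619261}$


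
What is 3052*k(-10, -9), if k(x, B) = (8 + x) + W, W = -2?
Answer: -12208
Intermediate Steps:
k(x, B) = 6 + x (k(x, B) = (8 + x) - 2 = 6 + x)
3052*k(-10, -9) = 3052*(6 - 10) = 3052*(-4) = -12208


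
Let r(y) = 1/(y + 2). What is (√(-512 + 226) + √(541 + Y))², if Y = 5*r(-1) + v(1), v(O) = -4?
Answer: 256 + 4*I*√38753 ≈ 256.0 + 787.43*I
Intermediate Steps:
r(y) = 1/(2 + y)
Y = 1 (Y = 5/(2 - 1) - 4 = 5/1 - 4 = 5*1 - 4 = 5 - 4 = 1)
(√(-512 + 226) + √(541 + Y))² = (√(-512 + 226) + √(541 + 1))² = (√(-286) + √542)² = (I*√286 + √542)² = (√542 + I*√286)²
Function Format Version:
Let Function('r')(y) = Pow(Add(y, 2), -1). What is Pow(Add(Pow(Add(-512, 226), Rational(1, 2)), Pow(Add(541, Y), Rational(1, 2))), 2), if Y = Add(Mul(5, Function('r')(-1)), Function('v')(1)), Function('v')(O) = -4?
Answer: Add(256, Mul(4, I, Pow(38753, Rational(1, 2)))) ≈ Add(256.00, Mul(787.43, I))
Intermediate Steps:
Function('r')(y) = Pow(Add(2, y), -1)
Y = 1 (Y = Add(Mul(5, Pow(Add(2, -1), -1)), -4) = Add(Mul(5, Pow(1, -1)), -4) = Add(Mul(5, 1), -4) = Add(5, -4) = 1)
Pow(Add(Pow(Add(-512, 226), Rational(1, 2)), Pow(Add(541, Y), Rational(1, 2))), 2) = Pow(Add(Pow(Add(-512, 226), Rational(1, 2)), Pow(Add(541, 1), Rational(1, 2))), 2) = Pow(Add(Pow(-286, Rational(1, 2)), Pow(542, Rational(1, 2))), 2) = Pow(Add(Mul(I, Pow(286, Rational(1, 2))), Pow(542, Rational(1, 2))), 2) = Pow(Add(Pow(542, Rational(1, 2)), Mul(I, Pow(286, Rational(1, 2)))), 2)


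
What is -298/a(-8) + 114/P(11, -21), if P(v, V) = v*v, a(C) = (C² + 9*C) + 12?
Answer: -17801/242 ≈ -73.558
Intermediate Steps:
a(C) = 12 + C² + 9*C
P(v, V) = v²
-298/a(-8) + 114/P(11, -21) = -298/(12 + (-8)² + 9*(-8)) + 114/(11²) = -298/(12 + 64 - 72) + 114/121 = -298/4 + 114*(1/121) = -298*¼ + 114/121 = -149/2 + 114/121 = -17801/242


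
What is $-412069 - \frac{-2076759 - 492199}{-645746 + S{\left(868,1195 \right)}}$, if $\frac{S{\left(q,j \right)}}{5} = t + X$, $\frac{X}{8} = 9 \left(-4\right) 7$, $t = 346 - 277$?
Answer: $- \frac{270105969147}{655481} \approx -4.1207 \cdot 10^{5}$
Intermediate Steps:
$t = 69$
$X = -2016$ ($X = 8 \cdot 9 \left(-4\right) 7 = 8 \left(\left(-36\right) 7\right) = 8 \left(-252\right) = -2016$)
$S{\left(q,j \right)} = -9735$ ($S{\left(q,j \right)} = 5 \left(69 - 2016\right) = 5 \left(-1947\right) = -9735$)
$-412069 - \frac{-2076759 - 492199}{-645746 + S{\left(868,1195 \right)}} = -412069 - \frac{-2076759 - 492199}{-645746 - 9735} = -412069 - - \frac{2568958}{-655481} = -412069 - \left(-2568958\right) \left(- \frac{1}{655481}\right) = -412069 - \frac{2568958}{655481} = - \frac{270105969147}{655481}$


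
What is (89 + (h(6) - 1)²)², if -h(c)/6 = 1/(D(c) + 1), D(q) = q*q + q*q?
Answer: 230901392484/28398241 ≈ 8130.8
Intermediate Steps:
D(q) = 2*q² (D(q) = q² + q² = 2*q²)
h(c) = -6/(1 + 2*c²) (h(c) = -6/(2*c² + 1) = -6/(1 + 2*c²))
(89 + (h(6) - 1)²)² = (89 + (-6/(1 + 2*6²) - 1)²)² = (89 + (-6/(1 + 2*36) - 1)²)² = (89 + (-6/(1 + 72) - 1)²)² = (89 + (-6/73 - 1)²)² = (89 + (-79/73)²)² = (89 + 6241/5329)² = (480522/5329)² = 230901392484/28398241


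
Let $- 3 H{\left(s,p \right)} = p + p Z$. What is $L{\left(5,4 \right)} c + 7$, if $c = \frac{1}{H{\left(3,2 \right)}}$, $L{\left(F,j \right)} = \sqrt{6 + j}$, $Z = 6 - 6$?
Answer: $7 - \frac{3 \sqrt{10}}{2} \approx 2.2566$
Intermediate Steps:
$Z = 0$ ($Z = 6 - 6 = 0$)
$H{\left(s,p \right)} = - \frac{p}{3}$ ($H{\left(s,p \right)} = - \frac{p + p 0}{3} = - \frac{p + 0}{3} = - \frac{p}{3}$)
$c = - \frac{3}{2}$ ($c = \frac{1}{\left(- \frac{1}{3}\right) 2} = \frac{1}{- \frac{2}{3}} = - \frac{3}{2} \approx -1.5$)
$L{\left(5,4 \right)} c + 7 = \sqrt{6 + 4} \left(- \frac{3}{2}\right) + 7 = \sqrt{10} \left(- \frac{3}{2}\right) + 7 = - \frac{3 \sqrt{10}}{2} + 7 = 7 - \frac{3 \sqrt{10}}{2}$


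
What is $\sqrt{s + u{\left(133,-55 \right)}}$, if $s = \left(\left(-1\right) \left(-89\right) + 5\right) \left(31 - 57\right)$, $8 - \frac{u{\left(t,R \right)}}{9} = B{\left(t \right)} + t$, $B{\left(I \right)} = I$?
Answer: $i \sqrt{4766} \approx 69.036 i$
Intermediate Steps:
$u{\left(t,R \right)} = 72 - 18 t$ ($u{\left(t,R \right)} = 72 - 9 \left(t + t\right) = 72 - 9 \cdot 2 t = 72 - 18 t$)
$s = -2444$ ($s = \left(89 + 5\right) \left(31 - 57\right) = 94 \left(-26\right) = -2444$)
$\sqrt{s + u{\left(133,-55 \right)}} = \sqrt{-2444 + \left(72 - 2394\right)} = \sqrt{-2444 - 2322} = \sqrt{-4766} = i \sqrt{4766}$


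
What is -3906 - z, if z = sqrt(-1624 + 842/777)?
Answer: -3906 - I*sqrt(979801662)/777 ≈ -3906.0 - 40.285*I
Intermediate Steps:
z = I*sqrt(979801662)/777 (z = sqrt(-1624 + 842*(1/777)) = sqrt(-1624 + 842/777) = sqrt(-1261006/777) = I*sqrt(979801662)/777 ≈ 40.285*I)
-3906 - z = -3906 - I*sqrt(979801662)/777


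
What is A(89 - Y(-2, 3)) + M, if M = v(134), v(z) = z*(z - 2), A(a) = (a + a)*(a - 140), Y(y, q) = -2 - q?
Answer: 9040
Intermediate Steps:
A(a) = 2*a*(-140 + a) (A(a) = (2*a)*(-140 + a) = 2*a*(-140 + a))
v(z) = z*(-2 + z)
M = 17688 (M = 134*(-2 + 134) = 134*132 = 17688)
A(89 - Y(-2, 3)) + M = 2*(89 - (-2 - 1*3))*(-140 + (89 - (-2 - 1*3))) + 17688 = 2*(89 - (-2 - 3))*(-140 + (89 - (-2 - 3))) + 17688 = 2*(89 - 1*(-5))*(-140 + (89 - 1*(-5))) + 17688 = 2*(89 + 5)*(-140 + (89 + 5)) + 17688 = 2*94*(-140 + 94) + 17688 = 2*94*(-46) + 17688 = -8648 + 17688 = 9040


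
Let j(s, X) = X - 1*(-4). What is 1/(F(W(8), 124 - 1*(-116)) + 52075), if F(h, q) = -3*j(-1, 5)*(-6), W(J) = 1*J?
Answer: 1/52237 ≈ 1.9144e-5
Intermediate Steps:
W(J) = J
j(s, X) = 4 + X (j(s, X) = X + 4 = 4 + X)
F(h, q) = 162 (F(h, q) = -3*(4 + 5)*(-6) = -3*9*(-6) = -27*(-6) = 162)
1/(F(W(8), 124 - 1*(-116)) + 52075) = 1/(162 + 52075) = 1/52237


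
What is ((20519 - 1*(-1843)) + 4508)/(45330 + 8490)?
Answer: 2687/5382 ≈ 0.49926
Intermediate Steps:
((20519 - 1*(-1843)) + 4508)/(45330 + 8490) = ((20519 + 1843) + 4508)/53820 = (22362 + 4508)*(1/53820) = 26870*(1/53820) = 2687/5382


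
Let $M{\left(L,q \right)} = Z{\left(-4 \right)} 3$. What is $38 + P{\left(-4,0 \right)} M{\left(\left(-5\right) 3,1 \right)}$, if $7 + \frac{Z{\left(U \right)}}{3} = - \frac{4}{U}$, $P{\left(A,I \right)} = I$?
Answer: $38$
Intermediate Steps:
$Z{\left(U \right)} = -21 - \frac{12}{U}$ ($Z{\left(U \right)} = -21 + 3 \left(- \frac{4}{U}\right) = -21 - \frac{12}{U}$)
$M{\left(L,q \right)} = -54$ ($M{\left(L,q \right)} = \left(-21 - \frac{12}{-4}\right) 3 = \left(-21 - -3\right) 3 = \left(-21 + 3\right) 3 = \left(-18\right) 3 = -54$)
$38 + P{\left(-4,0 \right)} M{\left(\left(-5\right) 3,1 \right)} = 38 + 0 \left(-54\right) = 38 + 0 = 38$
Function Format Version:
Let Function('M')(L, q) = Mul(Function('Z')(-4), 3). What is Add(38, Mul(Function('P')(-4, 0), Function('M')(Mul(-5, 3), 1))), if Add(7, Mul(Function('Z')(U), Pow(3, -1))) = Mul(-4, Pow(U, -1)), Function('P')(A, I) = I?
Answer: 38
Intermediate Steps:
Function('Z')(U) = Add(-21, Mul(-12, Pow(U, -1))) (Function('Z')(U) = Add(-21, Mul(3, Mul(-4, Pow(U, -1)))) = Add(-21, Mul(-12, Pow(U, -1))))
Function('M')(L, q) = -54 (Function('M')(L, q) = Mul(Add(-21, Mul(-12, Pow(-4, -1))), 3) = Mul(Add(-21, Mul(-12, Rational(-1, 4))), 3) = Mul(Add(-21, 3), 3) = Mul(-18, 3) = -54)
Add(38, Mul(Function('P')(-4, 0), Function('M')(Mul(-5, 3), 1))) = Add(38, Mul(0, -54)) = Add(38, 0) = 38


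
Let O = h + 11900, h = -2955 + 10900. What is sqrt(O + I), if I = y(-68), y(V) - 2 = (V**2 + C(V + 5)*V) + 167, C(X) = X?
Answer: sqrt(28922) ≈ 170.06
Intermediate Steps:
y(V) = 169 + V**2 + V*(5 + V) (y(V) = 2 + ((V**2 + (V + 5)*V) + 167) = 2 + ((V**2 + (5 + V)*V) + 167) = 2 + ((V**2 + V*(5 + V)) + 167) = 2 + (167 + V**2 + V*(5 + V)) = 169 + V**2 + V*(5 + V))
h = 7945
I = 9077 (I = 169 + (-68)**2 - 68*(5 - 68) = 169 + 4624 - 68*(-63) = 169 + 4624 + 4284 = 9077)
O = 19845 (O = 7945 + 11900 = 19845)
sqrt(O + I) = sqrt(19845 + 9077) = sqrt(28922)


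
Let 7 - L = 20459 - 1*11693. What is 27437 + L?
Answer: 18678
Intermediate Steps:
L = -8759 (L = 7 - (20459 - 1*11693) = 7 - (20459 - 11693) = 7 - 1*8766 = 7 - 8766 = -8759)
27437 + L = 27437 - 8759 = 18678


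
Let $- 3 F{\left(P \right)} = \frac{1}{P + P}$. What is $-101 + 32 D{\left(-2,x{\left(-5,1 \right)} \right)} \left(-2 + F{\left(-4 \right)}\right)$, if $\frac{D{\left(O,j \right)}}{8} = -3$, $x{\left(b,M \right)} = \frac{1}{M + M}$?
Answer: $1403$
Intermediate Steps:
$x{\left(b,M \right)} = \frac{1}{2 M}$
$D{\left(O,j \right)} = -24$ ($D{\left(O,j \right)} = 8 \left(-3\right) = -24$)
$F{\left(P \right)} = - \frac{1}{6 P}$ ($F{\left(P \right)} = - \frac{1}{3 \left(P + P\right)} = - \frac{1}{3 \cdot 2 P} = - \frac{\frac{1}{2} \frac{1}{P}}{3} = - \frac{1}{6 P}$)
$-101 + 32 D{\left(-2,x{\left(-5,1 \right)} \right)} \left(-2 + F{\left(-4 \right)}\right) = -101 + 32 \left(- 24 \left(-2 - \frac{1}{6 \left(-4\right)}\right)\right) = -101 + 32 \left(- 24 \left(-2 - - \frac{1}{24}\right)\right) = -101 + 32 \left(- 24 \left(-2 + \frac{1}{24}\right)\right) = -101 + 32 \left(\left(-24\right) \left(- \frac{47}{24}\right)\right) = -101 + 32 \cdot 47 = -101 + 1504 = 1403$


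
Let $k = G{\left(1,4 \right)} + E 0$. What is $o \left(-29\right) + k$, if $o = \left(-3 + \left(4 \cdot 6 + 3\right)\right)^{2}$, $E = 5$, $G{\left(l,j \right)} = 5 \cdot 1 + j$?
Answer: $-16695$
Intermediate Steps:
$G{\left(l,j \right)} = 5 + j$
$k = 9$ ($k = \left(5 + 4\right) + 5 \cdot 0 = 9 + 0 = 9$)
$o = 576$ ($o = \left(-3 + \left(24 + 3\right)\right)^{2} = \left(-3 + 27\right)^{2} = 24^{2} = 576$)
$o \left(-29\right) + k = 576 \left(-29\right) + 9 = -16704 + 9 = -16695$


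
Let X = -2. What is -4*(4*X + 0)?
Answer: 32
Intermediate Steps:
-4*(4*X + 0) = -4*(4*(-2) + 0) = -4*(-8 + 0) = -4*(-8) = 32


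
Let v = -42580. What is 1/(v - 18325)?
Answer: -1/60905 ≈ -1.6419e-5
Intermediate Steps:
1/(v - 18325) = 1/(-42580 - 18325) = 1/(-60905) = -1/60905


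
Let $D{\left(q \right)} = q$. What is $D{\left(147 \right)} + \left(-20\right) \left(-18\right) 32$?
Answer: $11667$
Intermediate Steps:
$D{\left(147 \right)} + \left(-20\right) \left(-18\right) 32 = 147 + \left(-20\right) \left(-18\right) 32 = 147 + 360 \cdot 32 = 147 + 11520 = 11667$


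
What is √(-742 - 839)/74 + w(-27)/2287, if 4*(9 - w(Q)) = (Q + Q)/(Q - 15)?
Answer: 243/64036 + I*√1581/74 ≈ 0.0037947 + 0.53732*I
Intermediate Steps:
w(Q) = 9 - Q/(2*(-15 + Q)) (w(Q) = 9 - (Q + Q)/(4*(Q - 15)) = 9 - 2*Q/(4*(-15 + Q)) = 9 - Q/(2*(-15 + Q)))
√(-742 - 839)/74 + w(-27)/2287 = √(-742 - 839)/74 + ((-270 + 17*(-27))/(2*(-15 - 27)))/2287 = √(-1581)*(1/74) + ((½)*(-270 - 459)/(-42))*(1/2287) = (I*√1581)*(1/74) + ((½)*(-1/42)*(-729))*(1/2287) = I*√1581/74 + (243/28)*(1/2287) = I*√1581/74 + 243/64036 = 243/64036 + I*√1581/74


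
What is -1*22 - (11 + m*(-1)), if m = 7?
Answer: -26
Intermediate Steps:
-1*22 - (11 + m*(-1)) = -1*22 - (11 + 7*(-1)) = -22 - (11 - 7) = -22 - 1*4 = -22 - 4 = -26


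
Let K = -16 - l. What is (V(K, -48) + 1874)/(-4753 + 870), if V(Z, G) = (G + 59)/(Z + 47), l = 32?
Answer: -1863/3883 ≈ -0.47978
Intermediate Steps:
K = -48 (K = -16 - 1*32 = -16 - 32 = -48)
V(Z, G) = (59 + G)/(47 + Z)
(V(K, -48) + 1874)/(-4753 + 870) = ((59 - 48)/(47 - 48) + 1874)/(-4753 + 870) = (11/(-1) + 1874)/(-3883) = (-1*11 + 1874)*(-1/3883) = (-11 + 1874)*(-1/3883) = 1863*(-1/3883) = -1863/3883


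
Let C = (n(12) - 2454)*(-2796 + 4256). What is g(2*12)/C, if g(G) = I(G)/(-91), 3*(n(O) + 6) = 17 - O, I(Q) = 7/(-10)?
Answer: -3/1399775000 ≈ -2.1432e-9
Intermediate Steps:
I(Q) = -7/10 (I(Q) = 7*(-1/10) = -7/10)
n(O) = -1/3 - O/3 (n(O) = -6 + (17 - O)/3 = -6 + (17/3 - O/3) = -1/3 - O/3)
g(G) = 1/130 (g(G) = -7/10/(-91) = -7/10*(-1/91) = 1/130)
C = -10767500/3 (C = ((-1/3 - 1/3*12) - 2454)*(-2796 + 4256) = ((-1/3 - 4) - 2454)*1460 = (-13/3 - 2454)*1460 = -7375/3*1460 = -10767500/3 ≈ -3.5892e+6)
g(2*12)/C = 1/(130*(-10767500/3)) = (1/130)*(-3/10767500) = -3/1399775000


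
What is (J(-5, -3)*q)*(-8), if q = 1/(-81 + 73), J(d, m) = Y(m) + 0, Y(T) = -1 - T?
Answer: 2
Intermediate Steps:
J(d, m) = -1 - m (J(d, m) = (-1 - m) + 0 = -1 - m)
q = -1/8 (q = 1/(-8) = -1/8 ≈ -0.12500)
(J(-5, -3)*q)*(-8) = ((-1 - 1*(-3))*(-1/8))*(-8) = ((-1 + 3)*(-1/8))*(-8) = (2*(-1/8))*(-8) = -1/4*(-8) = 2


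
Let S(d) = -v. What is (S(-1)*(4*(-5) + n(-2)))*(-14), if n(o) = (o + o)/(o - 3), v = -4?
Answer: 5376/5 ≈ 1075.2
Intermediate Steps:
n(o) = 2*o/(-3 + o) (n(o) = (2*o)/(-3 + o) = 2*o/(-3 + o))
S(d) = 4 (S(d) = -1*(-4) = 4)
(S(-1)*(4*(-5) + n(-2)))*(-14) = (4*(4*(-5) + 2*(-2)/(-3 - 2)))*(-14) = (4*(-20 + 2*(-2)/(-5)))*(-14) = (4*(-20 + 2*(-2)*(-⅕)))*(-14) = (4*(-20 + ⅘))*(-14) = (4*(-96/5))*(-14) = -384/5*(-14) = 5376/5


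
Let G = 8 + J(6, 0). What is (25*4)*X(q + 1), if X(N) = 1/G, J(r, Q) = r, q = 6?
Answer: 50/7 ≈ 7.1429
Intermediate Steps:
G = 14 (G = 8 + 6 = 14)
X(N) = 1/14
(25*4)*X(q + 1) = (25*4)*(1/14) = 100*(1/14) = 50/7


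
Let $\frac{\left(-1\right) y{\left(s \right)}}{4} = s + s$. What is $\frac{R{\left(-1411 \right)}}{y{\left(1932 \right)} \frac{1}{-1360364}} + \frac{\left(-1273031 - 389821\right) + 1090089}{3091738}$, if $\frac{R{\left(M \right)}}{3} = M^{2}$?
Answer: $\frac{1046699109427837387}{1991079272} \approx 5.2569 \cdot 10^{8}$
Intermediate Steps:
$y{\left(s \right)} = - 8 s$ ($y{\left(s \right)} = - 4 \left(s + s\right) = - 4 \cdot 2 s = - 8 s$)
$R{\left(M \right)} = 3 M^{2}$
$\frac{R{\left(-1411 \right)}}{y{\left(1932 \right)} \frac{1}{-1360364}} + \frac{\left(-1273031 - 389821\right) + 1090089}{3091738} = \frac{3 \left(-1411\right)^{2}}{\left(-8\right) 1932 \frac{1}{-1360364}} + \frac{\left(-1273031 - 389821\right) + 1090089}{3091738} = \frac{3 \cdot 1990921}{\left(-15456\right) \left(- \frac{1}{1360364}\right)} + \left(-1662852 + 1090089\right) \frac{1}{3091738} = \frac{5972763}{\frac{3864}{340091}} - \frac{572763}{3091738} = 5972763 \cdot \frac{340091}{3864} - \frac{572763}{3091738} = \frac{677094313811}{1288} - \frac{572763}{3091738} = \frac{1046699109427837387}{1991079272}$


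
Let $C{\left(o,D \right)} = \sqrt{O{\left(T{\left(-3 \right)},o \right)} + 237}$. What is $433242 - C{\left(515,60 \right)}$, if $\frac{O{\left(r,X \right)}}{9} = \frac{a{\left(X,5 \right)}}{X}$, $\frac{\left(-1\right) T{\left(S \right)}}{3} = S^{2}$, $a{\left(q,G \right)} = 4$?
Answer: $433242 - \frac{\sqrt{62876865}}{515} \approx 4.3323 \cdot 10^{5}$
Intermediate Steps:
$T{\left(S \right)} = - 3 S^{2}$
$O{\left(r,X \right)} = \frac{36}{X}$ ($O{\left(r,X \right)} = 9 \frac{4}{X} = \frac{36}{X}$)
$C{\left(o,D \right)} = \sqrt{237 + \frac{36}{o}}$ ($C{\left(o,D \right)} = \sqrt{\frac{36}{o} + 237} = \sqrt{237 + \frac{36}{o}}$)
$433242 - C{\left(515,60 \right)} = 433242 - \sqrt{237 + \frac{36}{515}} = 433242 - \sqrt{\frac{122091}{515}} = 433242 - \frac{\sqrt{62876865}}{515}$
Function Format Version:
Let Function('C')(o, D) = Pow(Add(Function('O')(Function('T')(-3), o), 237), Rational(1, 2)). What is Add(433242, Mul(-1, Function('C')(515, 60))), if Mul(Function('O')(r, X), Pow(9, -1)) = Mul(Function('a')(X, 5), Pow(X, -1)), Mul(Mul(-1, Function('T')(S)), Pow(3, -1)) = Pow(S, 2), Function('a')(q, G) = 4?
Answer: Add(433242, Mul(Rational(-1, 515), Pow(62876865, Rational(1, 2)))) ≈ 4.3323e+5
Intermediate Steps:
Function('T')(S) = Mul(-3, Pow(S, 2))
Function('O')(r, X) = Mul(36, Pow(X, -1)) (Function('O')(r, X) = Mul(9, Mul(4, Pow(X, -1))) = Mul(36, Pow(X, -1)))
Function('C')(o, D) = Pow(Add(237, Mul(36, Pow(o, -1))), Rational(1, 2)) (Function('C')(o, D) = Pow(Add(Mul(36, Pow(o, -1)), 237), Rational(1, 2)) = Pow(Add(237, Mul(36, Pow(o, -1))), Rational(1, 2)))
Add(433242, Mul(-1, Function('C')(515, 60))) = Add(433242, Mul(-1, Pow(Add(237, Mul(36, Pow(515, -1))), Rational(1, 2)))) = Add(433242, Mul(-1, Pow(Add(237, Mul(36, Rational(1, 515))), Rational(1, 2)))) = Add(433242, Mul(-1, Pow(Add(237, Rational(36, 515)), Rational(1, 2)))) = Add(433242, Mul(-1, Pow(Rational(122091, 515), Rational(1, 2)))) = Add(433242, Mul(-1, Mul(Rational(1, 515), Pow(62876865, Rational(1, 2))))) = Add(433242, Mul(Rational(-1, 515), Pow(62876865, Rational(1, 2))))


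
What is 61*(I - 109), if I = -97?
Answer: -12566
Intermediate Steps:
61*(I - 109) = 61*(-97 - 109) = 61*(-206) = -12566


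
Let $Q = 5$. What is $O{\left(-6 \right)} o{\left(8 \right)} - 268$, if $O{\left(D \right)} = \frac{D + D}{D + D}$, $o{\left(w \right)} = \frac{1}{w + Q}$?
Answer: $- \frac{3483}{13} \approx -267.92$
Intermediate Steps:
$o{\left(w \right)} = \frac{1}{5 + w}$ ($o{\left(w \right)} = \frac{1}{w + 5} = \frac{1}{5 + w}$)
$O{\left(D \right)} = 1$ ($O{\left(D \right)} = \frac{2 D}{2 D} = 2 D \frac{1}{2 D} = 1$)
$O{\left(-6 \right)} o{\left(8 \right)} - 268 = 1 \frac{1}{5 + 8} - 268 = 1 \cdot \frac{1}{13} - 268 = \frac{1}{13} - 268 = - \frac{3483}{13}$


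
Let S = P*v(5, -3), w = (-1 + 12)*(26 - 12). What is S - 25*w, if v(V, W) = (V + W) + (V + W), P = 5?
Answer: -3830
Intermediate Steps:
w = 154 (w = 11*14 = 154)
v(V, W) = 2*V + 2*W
S = 20 (S = 5*(2*5 + 2*(-3)) = 5*(10 - 6) = 5*4 = 20)
S - 25*w = 20 - 25*154 = 20 - 3850 = -3830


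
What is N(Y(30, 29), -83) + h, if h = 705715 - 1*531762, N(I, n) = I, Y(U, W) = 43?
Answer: 173996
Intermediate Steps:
h = 173953 (h = 705715 - 531762 = 173953)
N(Y(30, 29), -83) + h = 43 + 173953 = 173996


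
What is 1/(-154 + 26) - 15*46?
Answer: -88321/128 ≈ -690.01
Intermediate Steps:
1/(-154 + 26) - 15*46 = 1/(-128) - 690 = -1/128 - 690 = -88321/128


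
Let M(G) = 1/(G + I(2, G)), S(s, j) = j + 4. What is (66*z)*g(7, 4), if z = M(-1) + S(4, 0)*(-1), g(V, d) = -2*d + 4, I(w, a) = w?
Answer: 792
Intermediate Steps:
S(s, j) = 4 + j
M(G) = 1/(2 + G) (M(G) = 1/(G + 2) = 1/(2 + G))
g(V, d) = 4 - 2*d
z = -3 (z = 1/(2 - 1) + (4 + 0)*(-1) = 1/1 + 4*(-1) = 1 - 4 = -3)
(66*z)*g(7, 4) = (66*(-3))*(4 - 2*4) = -198*(4 - 8) = -198*(-4) = 792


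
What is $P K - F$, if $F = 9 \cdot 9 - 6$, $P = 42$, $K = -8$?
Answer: $-411$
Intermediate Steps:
$F = 75$ ($F = 81 - 6 = 75$)
$P K - F = 42 \left(-8\right) - 75 = -336 - 75 = -411$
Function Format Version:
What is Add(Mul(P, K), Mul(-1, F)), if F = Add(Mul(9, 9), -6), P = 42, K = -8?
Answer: -411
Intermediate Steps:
F = 75 (F = Add(81, -6) = 75)
Add(Mul(P, K), Mul(-1, F)) = Add(Mul(42, -8), Mul(-1, 75)) = Add(-336, -75) = -411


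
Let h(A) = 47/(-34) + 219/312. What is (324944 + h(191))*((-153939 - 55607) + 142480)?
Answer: -19264701424537/884 ≈ -2.1793e+10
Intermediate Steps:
h(A) = -1203/1768 (h(A) = 47*(-1/34) + 219*(1/312) = -47/34 + 73/104 = -1203/1768)
(324944 + h(191))*((-153939 - 55607) + 142480) = (324944 - 1203/1768)*((-153939 - 55607) + 142480) = 574499789*(-209546 + 142480)/1768 = (574499789/1768)*(-67066) = -19264701424537/884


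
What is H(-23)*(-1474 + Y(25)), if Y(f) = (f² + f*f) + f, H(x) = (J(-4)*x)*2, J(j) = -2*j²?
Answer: -292928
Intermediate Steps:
H(x) = -64*x (H(x) = ((-2*(-4)²)*x)*2 = ((-2*16)*x)*2 = -32*x*2 = -64*x)
Y(f) = f + 2*f² (Y(f) = (f² + f²) + f = 2*f² + f = f + 2*f²)
H(-23)*(-1474 + Y(25)) = (-64*(-23))*(-1474 + 25*(1 + 2*25)) = 1472*(-1474 + 25*(1 + 50)) = 1472*(-1474 + 25*51) = 1472*(-1474 + 1275) = 1472*(-199) = -292928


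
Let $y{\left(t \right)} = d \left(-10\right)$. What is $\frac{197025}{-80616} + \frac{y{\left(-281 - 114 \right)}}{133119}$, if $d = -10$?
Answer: $- \frac{8739903125}{3577173768} \approx -2.4432$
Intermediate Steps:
$y{\left(t \right)} = 100$ ($y{\left(t \right)} = \left(-10\right) \left(-10\right) = 100$)
$\frac{197025}{-80616} + \frac{y{\left(-281 - 114 \right)}}{133119} = \frac{197025}{-80616} + \frac{100}{133119} = 197025 \left(- \frac{1}{80616}\right) + 100 \cdot \frac{1}{133119} = - \frac{65675}{26872} + \frac{100}{133119} = - \frac{8739903125}{3577173768}$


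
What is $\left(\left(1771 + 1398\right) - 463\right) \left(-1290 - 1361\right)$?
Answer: $-7173606$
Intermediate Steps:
$\left(\left(1771 + 1398\right) - 463\right) \left(-1290 - 1361\right) = \left(3169 - 463\right) \left(-2651\right) = 2706 \left(-2651\right) = -7173606$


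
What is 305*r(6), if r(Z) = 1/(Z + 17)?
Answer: 305/23 ≈ 13.261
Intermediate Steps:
r(Z) = 1/(17 + Z)
305*r(6) = 305/(17 + 6) = 305/23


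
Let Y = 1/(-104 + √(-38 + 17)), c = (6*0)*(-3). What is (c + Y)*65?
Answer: -6760/10837 - 65*I*√21/10837 ≈ -0.62379 - 0.027486*I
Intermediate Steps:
c = 0 (c = 0*(-3) = 0)
Y = 1/(-104 + I*√21) (Y = 1/(-104 + √(-21)) = 1/(-104 + I*√21) ≈ -0.0095968 - 0.00042286*I)
(c + Y)*65 = (0 + (-104/10837 - I*√21/10837))*65 = (-104/10837 - I*√21/10837)*65 = -6760/10837 - 65*I*√21/10837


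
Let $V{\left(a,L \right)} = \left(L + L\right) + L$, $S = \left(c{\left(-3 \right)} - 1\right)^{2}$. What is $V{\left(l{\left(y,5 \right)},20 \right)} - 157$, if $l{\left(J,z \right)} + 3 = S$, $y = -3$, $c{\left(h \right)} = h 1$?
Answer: $-97$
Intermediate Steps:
$c{\left(h \right)} = h$
$S = 16$ ($S = \left(-3 - 1\right)^{2} = \left(-4\right)^{2} = 16$)
$l{\left(J,z \right)} = 13$ ($l{\left(J,z \right)} = -3 + 16 = 13$)
$V{\left(a,L \right)} = 3 L$ ($V{\left(a,L \right)} = 2 L + L = 3 L$)
$V{\left(l{\left(y,5 \right)},20 \right)} - 157 = 3 \cdot 20 - 157 = 60 - 157 = -97$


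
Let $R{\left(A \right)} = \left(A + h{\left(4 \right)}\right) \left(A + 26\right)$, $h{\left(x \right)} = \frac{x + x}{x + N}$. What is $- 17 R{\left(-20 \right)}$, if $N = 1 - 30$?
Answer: $\frac{51816}{25} \approx 2072.6$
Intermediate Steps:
$N = -29$ ($N = 1 - 30 = -29$)
$h{\left(x \right)} = \frac{2 x}{-29 + x}$ ($h{\left(x \right)} = \frac{x + x}{x - 29} = \frac{2 x}{-29 + x}$)
$R{\left(A \right)} = \left(26 + A\right) \left(- \frac{8}{25} + A\right)$ ($R{\left(A \right)} = \left(A + 2 \cdot 4 \frac{1}{-29 + 4}\right) \left(A + 26\right) = \left(A + 2 \cdot 4 \frac{1}{-25}\right) \left(26 + A\right) = \left(A + 2 \cdot 4 \left(- \frac{1}{25}\right)\right) \left(26 + A\right) = \left(A - \frac{8}{25}\right) \left(26 + A\right) = \left(- \frac{8}{25} + A\right) \left(26 + A\right) = \left(26 + A\right) \left(- \frac{8}{25} + A\right)$)
$- 17 R{\left(-20 \right)} = - 17 \left(- \frac{208}{25} + \left(-20\right)^{2} + \frac{642}{25} \left(-20\right)\right) = - 17 \left(- \frac{208}{25} + 400 - \frac{2568}{5}\right) = \left(-17\right) \left(- \frac{3048}{25}\right) = \frac{51816}{25}$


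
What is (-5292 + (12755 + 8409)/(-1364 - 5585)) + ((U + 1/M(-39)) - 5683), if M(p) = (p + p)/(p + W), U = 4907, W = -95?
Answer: -1644854561/271011 ≈ -6069.3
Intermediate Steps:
M(p) = 2*p/(-95 + p) (M(p) = (p + p)/(p - 95) = (2*p)/(-95 + p) = 2*p/(-95 + p))
(-5292 + (12755 + 8409)/(-1364 - 5585)) + ((U + 1/M(-39)) - 5683) = (-5292 + (12755 + 8409)/(-1364 - 5585)) + ((4907 + 1/(2*(-39)/(-95 - 39))) - 5683) = (-5292 + 21164/(-6949)) + ((4907 + 1/(2*(-39)/(-134))) - 5683) = (-5292 + 21164*(-1/6949)) + ((4907 + 1/(2*(-39)*(-1/134))) - 5683) = (-5292 - 21164/6949) + ((4907 + 1/(39/67)) - 5683) = -36795272/6949 + ((4907 + 67/39) - 5683) = -36795272/6949 + (191440/39 - 5683) = -36795272/6949 - 30197/39 = -1644854561/271011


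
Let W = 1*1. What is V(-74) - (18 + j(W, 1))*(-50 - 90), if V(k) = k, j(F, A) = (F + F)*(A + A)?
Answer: 3006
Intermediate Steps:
W = 1
j(F, A) = 4*A*F (j(F, A) = (2*F)*(2*A) = 4*A*F)
V(-74) - (18 + j(W, 1))*(-50 - 90) = -74 - (18 + 4*1*1)*(-50 - 90) = -74 - (18 + 4)*(-140) = -74 - 22*(-140) = -74 - 1*(-3080) = -74 + 3080 = 3006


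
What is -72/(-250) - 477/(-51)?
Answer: 20487/2125 ≈ 9.6409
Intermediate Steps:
-72/(-250) - 477/(-51) = -72*(-1/250) - 477*(-1/51) = 36/125 + 159/17 = 20487/2125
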